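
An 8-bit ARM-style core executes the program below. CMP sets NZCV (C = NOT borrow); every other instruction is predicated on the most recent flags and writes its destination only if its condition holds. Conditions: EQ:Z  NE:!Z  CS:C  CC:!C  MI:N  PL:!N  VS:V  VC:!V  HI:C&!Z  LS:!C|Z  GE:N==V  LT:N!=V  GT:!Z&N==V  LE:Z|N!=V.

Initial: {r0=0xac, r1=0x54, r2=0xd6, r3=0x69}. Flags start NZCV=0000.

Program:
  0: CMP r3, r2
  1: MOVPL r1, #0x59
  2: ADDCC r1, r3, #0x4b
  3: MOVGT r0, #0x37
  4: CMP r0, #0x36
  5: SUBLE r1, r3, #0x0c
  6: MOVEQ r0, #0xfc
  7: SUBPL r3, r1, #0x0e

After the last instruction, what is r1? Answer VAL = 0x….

0: ✓ CMP  NZCV=1001
1: · MOVPL
2: ✓ ADDCC  r1←0xb4
3: ✓ MOVGT  r0←0x37
4: ✓ CMP  NZCV=0010
5: · SUBLE
6: · MOVEQ
7: ✓ SUBPL  r3←0xa6

VAL = 0xb4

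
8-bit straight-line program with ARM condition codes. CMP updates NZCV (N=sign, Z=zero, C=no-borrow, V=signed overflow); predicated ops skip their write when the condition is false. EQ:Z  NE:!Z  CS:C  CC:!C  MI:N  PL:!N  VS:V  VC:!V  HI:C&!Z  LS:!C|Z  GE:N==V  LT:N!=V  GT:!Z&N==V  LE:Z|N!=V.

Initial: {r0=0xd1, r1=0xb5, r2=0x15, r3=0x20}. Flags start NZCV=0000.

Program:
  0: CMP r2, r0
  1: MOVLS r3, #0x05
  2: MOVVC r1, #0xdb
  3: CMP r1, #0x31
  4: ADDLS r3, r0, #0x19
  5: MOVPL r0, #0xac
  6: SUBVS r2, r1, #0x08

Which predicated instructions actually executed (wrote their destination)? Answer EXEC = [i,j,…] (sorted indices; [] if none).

EXEC = [1,2]

[0] flags=0000 → (cmp)
[1] flags=0000 LS?T → r3=0x05
[2] flags=0000 VC?T → r1=0xdb
[3] flags=1010 → (cmp)
[4] flags=1010 LS?F → skip
[5] flags=1010 PL?F → skip
[6] flags=1010 VS?F → skip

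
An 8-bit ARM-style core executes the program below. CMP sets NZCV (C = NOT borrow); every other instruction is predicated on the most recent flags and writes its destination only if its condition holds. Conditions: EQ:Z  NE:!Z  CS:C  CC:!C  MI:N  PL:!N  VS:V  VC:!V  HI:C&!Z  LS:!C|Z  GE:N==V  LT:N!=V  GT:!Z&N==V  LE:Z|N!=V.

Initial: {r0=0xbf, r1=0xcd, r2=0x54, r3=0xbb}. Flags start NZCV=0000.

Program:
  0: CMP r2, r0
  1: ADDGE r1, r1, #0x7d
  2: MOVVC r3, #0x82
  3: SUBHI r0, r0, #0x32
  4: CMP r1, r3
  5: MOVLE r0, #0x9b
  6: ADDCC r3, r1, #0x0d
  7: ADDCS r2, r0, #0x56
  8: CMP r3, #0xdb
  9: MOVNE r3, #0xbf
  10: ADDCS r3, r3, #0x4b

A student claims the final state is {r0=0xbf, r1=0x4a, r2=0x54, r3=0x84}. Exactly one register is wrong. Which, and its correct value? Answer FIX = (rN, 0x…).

0: ✓ CMP  NZCV=1001
1: ✓ ADDGE  r1←0x4a
2: · MOVVC
3: · SUBHI
4: ✓ CMP  NZCV=1001
5: · MOVLE
6: ✓ ADDCC  r3←0x57
7: · ADDCS
8: ✓ CMP  NZCV=0000
9: ✓ MOVNE  r3←0xbf
10: · ADDCS

FIX = (r3, 0xbf)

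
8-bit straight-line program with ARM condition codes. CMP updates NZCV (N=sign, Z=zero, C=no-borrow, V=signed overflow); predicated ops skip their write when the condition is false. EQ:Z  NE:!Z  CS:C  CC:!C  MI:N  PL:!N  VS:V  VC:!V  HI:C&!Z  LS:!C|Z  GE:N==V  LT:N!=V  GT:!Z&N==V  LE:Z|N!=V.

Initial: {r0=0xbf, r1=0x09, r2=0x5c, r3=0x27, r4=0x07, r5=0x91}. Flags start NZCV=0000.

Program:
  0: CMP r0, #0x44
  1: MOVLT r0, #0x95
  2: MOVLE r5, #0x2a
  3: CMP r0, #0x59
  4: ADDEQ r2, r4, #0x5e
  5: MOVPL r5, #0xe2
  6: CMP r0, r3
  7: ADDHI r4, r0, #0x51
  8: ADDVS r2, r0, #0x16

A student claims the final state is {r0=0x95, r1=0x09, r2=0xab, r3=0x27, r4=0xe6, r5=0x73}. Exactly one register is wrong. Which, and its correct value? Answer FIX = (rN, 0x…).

[0] flags=0011 → (cmp)
[1] flags=0011 LT?T → r0=0x95
[2] flags=0011 LE?T → r5=0x2a
[3] flags=0011 → (cmp)
[4] flags=0011 EQ?F → skip
[5] flags=0011 PL?T → r5=0xe2
[6] flags=0011 → (cmp)
[7] flags=0011 HI?T → r4=0xe6
[8] flags=0011 VS?T → r2=0xab

FIX = (r5, 0xe2)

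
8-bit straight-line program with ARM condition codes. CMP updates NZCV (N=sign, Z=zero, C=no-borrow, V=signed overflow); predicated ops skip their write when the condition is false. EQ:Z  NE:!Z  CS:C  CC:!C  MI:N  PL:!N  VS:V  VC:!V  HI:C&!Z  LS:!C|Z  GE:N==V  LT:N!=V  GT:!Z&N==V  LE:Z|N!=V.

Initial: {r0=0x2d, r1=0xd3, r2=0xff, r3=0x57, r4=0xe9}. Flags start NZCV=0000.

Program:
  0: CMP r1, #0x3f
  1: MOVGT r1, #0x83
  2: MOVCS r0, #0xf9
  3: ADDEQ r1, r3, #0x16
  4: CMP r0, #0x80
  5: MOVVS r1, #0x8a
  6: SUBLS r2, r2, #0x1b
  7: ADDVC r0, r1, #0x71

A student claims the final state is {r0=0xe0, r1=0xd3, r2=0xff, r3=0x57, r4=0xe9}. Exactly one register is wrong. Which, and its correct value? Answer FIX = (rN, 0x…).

[0] flags=1010 → (cmp)
[1] flags=1010 GT?F → skip
[2] flags=1010 CS?T → r0=0xf9
[3] flags=1010 EQ?F → skip
[4] flags=0010 → (cmp)
[5] flags=0010 VS?F → skip
[6] flags=0010 LS?F → skip
[7] flags=0010 VC?T → r0=0x44

FIX = (r0, 0x44)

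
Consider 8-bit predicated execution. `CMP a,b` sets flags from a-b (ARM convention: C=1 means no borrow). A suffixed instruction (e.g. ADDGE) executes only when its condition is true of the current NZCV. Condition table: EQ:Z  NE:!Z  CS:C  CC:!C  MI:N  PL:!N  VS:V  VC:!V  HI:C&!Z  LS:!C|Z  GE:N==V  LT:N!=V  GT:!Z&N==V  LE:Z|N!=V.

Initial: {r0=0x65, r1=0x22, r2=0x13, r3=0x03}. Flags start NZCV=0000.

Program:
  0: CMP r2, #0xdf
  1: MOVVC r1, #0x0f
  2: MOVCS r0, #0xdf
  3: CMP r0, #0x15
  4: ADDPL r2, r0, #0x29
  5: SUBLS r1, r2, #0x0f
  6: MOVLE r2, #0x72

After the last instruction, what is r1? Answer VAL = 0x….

[0] flags=0000 → (cmp)
[1] flags=0000 VC?T → r1=0x0f
[2] flags=0000 CS?F → skip
[3] flags=0010 → (cmp)
[4] flags=0010 PL?T → r2=0x8e
[5] flags=0010 LS?F → skip
[6] flags=0010 LE?F → skip

VAL = 0x0f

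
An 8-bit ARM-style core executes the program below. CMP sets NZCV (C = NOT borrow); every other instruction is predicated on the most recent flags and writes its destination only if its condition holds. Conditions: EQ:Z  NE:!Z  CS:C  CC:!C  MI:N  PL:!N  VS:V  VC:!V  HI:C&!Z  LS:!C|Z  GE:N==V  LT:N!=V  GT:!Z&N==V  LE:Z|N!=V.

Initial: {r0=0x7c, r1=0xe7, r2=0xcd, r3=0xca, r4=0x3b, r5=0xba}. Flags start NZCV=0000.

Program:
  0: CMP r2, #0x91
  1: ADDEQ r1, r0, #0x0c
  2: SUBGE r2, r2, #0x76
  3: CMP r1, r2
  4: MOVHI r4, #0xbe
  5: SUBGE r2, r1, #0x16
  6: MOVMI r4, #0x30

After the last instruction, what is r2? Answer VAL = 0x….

VAL = 0x57

0: ✓ CMP  NZCV=0010
1: · ADDEQ
2: ✓ SUBGE  r2←0x57
3: ✓ CMP  NZCV=1010
4: ✓ MOVHI  r4←0xbe
5: · SUBGE
6: ✓ MOVMI  r4←0x30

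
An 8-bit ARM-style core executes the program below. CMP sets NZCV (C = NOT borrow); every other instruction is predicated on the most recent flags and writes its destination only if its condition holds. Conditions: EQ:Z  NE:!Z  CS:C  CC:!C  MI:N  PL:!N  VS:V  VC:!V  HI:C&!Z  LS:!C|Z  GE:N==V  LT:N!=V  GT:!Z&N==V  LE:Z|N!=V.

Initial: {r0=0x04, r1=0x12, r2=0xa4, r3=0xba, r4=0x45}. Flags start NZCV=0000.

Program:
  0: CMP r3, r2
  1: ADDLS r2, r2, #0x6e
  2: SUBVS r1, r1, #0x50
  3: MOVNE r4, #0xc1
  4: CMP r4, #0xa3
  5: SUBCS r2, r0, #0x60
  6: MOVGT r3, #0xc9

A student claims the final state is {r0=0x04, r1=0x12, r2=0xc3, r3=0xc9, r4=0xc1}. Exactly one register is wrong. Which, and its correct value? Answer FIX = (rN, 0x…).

0: ✓ CMP  NZCV=0010
1: · ADDLS
2: · SUBVS
3: ✓ MOVNE  r4←0xc1
4: ✓ CMP  NZCV=0010
5: ✓ SUBCS  r2←0xa4
6: ✓ MOVGT  r3←0xc9

FIX = (r2, 0xa4)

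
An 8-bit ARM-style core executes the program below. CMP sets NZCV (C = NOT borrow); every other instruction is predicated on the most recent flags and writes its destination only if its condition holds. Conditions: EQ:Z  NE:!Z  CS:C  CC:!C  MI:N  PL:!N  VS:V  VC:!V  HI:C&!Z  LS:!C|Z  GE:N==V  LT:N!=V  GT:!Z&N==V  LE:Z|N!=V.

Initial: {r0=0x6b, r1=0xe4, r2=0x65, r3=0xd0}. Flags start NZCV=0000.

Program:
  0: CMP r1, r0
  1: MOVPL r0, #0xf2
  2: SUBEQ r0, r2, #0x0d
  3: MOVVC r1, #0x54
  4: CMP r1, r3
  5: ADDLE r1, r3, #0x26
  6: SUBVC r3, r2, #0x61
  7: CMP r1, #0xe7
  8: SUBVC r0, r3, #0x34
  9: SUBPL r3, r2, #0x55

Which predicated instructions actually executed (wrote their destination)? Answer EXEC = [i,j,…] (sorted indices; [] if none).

[0] flags=0011 → (cmp)
[1] flags=0011 PL?T → r0=0xf2
[2] flags=0011 EQ?F → skip
[3] flags=0011 VC?F → skip
[4] flags=0010 → (cmp)
[5] flags=0010 LE?F → skip
[6] flags=0010 VC?T → r3=0x04
[7] flags=1000 → (cmp)
[8] flags=1000 VC?T → r0=0xd0
[9] flags=1000 PL?F → skip

EXEC = [1,6,8]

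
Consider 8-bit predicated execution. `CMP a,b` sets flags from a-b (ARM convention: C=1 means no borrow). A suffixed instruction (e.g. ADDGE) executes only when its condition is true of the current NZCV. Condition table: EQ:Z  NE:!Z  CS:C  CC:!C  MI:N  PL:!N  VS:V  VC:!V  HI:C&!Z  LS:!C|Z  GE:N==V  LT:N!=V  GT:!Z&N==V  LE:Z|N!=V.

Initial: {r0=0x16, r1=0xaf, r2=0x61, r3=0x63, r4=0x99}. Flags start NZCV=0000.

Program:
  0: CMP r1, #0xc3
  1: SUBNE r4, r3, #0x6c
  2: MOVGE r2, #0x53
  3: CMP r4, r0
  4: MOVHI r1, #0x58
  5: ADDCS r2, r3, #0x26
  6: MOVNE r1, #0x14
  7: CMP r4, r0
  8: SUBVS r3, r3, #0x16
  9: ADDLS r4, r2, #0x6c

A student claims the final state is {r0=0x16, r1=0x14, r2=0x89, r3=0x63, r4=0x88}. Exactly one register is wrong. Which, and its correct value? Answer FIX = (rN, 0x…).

FIX = (r4, 0xf7)

0: ✓ CMP  NZCV=1000
1: ✓ SUBNE  r4←0xf7
2: · MOVGE
3: ✓ CMP  NZCV=1010
4: ✓ MOVHI  r1←0x58
5: ✓ ADDCS  r2←0x89
6: ✓ MOVNE  r1←0x14
7: ✓ CMP  NZCV=1010
8: · SUBVS
9: · ADDLS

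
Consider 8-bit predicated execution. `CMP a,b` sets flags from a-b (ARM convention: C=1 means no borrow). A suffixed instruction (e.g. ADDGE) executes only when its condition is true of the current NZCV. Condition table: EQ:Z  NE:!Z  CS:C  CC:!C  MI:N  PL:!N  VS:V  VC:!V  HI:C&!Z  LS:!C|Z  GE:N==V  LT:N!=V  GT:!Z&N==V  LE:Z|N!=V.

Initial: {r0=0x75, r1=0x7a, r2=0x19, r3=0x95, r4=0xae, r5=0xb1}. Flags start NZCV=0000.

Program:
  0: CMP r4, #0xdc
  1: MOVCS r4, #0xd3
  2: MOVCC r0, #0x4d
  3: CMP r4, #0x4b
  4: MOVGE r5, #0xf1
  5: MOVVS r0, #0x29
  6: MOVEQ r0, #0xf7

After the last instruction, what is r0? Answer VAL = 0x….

VAL = 0x29

0: ✓ CMP  NZCV=1000
1: · MOVCS
2: ✓ MOVCC  r0←0x4d
3: ✓ CMP  NZCV=0011
4: · MOVGE
5: ✓ MOVVS  r0←0x29
6: · MOVEQ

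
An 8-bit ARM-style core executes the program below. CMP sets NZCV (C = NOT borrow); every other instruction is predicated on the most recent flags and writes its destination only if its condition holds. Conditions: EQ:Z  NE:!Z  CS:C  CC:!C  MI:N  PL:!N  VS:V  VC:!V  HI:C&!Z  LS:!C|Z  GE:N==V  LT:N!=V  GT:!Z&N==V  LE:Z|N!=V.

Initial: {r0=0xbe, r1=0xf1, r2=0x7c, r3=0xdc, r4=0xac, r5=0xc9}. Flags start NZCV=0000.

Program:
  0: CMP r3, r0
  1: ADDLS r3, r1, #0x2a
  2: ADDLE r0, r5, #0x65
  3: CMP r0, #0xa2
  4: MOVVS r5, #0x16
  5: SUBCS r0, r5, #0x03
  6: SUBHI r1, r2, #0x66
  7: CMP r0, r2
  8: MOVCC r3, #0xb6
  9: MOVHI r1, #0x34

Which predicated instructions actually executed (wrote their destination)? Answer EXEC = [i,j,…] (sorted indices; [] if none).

EXEC = [5,6,9]

0: ✓ CMP  NZCV=0010
1: · ADDLS
2: · ADDLE
3: ✓ CMP  NZCV=0010
4: · MOVVS
5: ✓ SUBCS  r0←0xc6
6: ✓ SUBHI  r1←0x16
7: ✓ CMP  NZCV=0011
8: · MOVCC
9: ✓ MOVHI  r1←0x34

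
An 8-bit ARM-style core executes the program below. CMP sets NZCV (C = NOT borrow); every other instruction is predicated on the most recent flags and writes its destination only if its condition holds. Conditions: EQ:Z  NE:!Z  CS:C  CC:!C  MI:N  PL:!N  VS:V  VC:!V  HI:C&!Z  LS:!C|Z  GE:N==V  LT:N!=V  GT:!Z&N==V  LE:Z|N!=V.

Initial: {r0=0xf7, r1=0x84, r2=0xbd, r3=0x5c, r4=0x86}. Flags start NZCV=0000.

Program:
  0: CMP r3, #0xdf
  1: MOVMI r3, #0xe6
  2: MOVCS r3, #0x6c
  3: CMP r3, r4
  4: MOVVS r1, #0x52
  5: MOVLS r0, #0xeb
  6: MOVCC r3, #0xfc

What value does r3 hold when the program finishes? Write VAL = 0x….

[0] flags=0000 → (cmp)
[1] flags=0000 MI?F → skip
[2] flags=0000 CS?F → skip
[3] flags=1001 → (cmp)
[4] flags=1001 VS?T → r1=0x52
[5] flags=1001 LS?T → r0=0xeb
[6] flags=1001 CC?T → r3=0xfc

VAL = 0xfc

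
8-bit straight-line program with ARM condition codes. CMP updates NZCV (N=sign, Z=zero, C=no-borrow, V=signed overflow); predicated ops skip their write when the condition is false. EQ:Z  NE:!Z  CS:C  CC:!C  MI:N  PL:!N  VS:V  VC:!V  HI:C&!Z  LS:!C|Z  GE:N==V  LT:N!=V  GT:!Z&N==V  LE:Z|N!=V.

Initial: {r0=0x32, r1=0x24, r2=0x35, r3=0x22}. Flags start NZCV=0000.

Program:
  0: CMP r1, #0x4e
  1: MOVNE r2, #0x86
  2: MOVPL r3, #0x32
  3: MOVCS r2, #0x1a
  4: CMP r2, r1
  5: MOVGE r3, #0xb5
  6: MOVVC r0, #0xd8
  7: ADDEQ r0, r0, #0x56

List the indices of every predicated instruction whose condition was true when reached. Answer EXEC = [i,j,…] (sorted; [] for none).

[0] flags=1000 → (cmp)
[1] flags=1000 NE?T → r2=0x86
[2] flags=1000 PL?F → skip
[3] flags=1000 CS?F → skip
[4] flags=0011 → (cmp)
[5] flags=0011 GE?F → skip
[6] flags=0011 VC?F → skip
[7] flags=0011 EQ?F → skip

EXEC = [1]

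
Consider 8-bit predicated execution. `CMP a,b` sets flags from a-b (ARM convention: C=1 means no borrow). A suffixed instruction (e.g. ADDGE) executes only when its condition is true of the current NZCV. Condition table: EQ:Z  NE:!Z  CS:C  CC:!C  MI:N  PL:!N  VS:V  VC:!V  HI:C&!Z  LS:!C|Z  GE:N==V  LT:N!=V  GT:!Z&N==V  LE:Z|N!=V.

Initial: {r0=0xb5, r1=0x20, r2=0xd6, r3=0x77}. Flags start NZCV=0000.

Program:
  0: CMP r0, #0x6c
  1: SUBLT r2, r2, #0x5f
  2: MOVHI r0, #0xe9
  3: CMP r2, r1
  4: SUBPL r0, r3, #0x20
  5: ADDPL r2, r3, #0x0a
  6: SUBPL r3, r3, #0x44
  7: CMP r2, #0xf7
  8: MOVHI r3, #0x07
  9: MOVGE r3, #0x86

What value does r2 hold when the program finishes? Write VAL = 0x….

[0] flags=0011 → (cmp)
[1] flags=0011 LT?T → r2=0x77
[2] flags=0011 HI?T → r0=0xe9
[3] flags=0010 → (cmp)
[4] flags=0010 PL?T → r0=0x57
[5] flags=0010 PL?T → r2=0x81
[6] flags=0010 PL?T → r3=0x33
[7] flags=1000 → (cmp)
[8] flags=1000 HI?F → skip
[9] flags=1000 GE?F → skip

VAL = 0x81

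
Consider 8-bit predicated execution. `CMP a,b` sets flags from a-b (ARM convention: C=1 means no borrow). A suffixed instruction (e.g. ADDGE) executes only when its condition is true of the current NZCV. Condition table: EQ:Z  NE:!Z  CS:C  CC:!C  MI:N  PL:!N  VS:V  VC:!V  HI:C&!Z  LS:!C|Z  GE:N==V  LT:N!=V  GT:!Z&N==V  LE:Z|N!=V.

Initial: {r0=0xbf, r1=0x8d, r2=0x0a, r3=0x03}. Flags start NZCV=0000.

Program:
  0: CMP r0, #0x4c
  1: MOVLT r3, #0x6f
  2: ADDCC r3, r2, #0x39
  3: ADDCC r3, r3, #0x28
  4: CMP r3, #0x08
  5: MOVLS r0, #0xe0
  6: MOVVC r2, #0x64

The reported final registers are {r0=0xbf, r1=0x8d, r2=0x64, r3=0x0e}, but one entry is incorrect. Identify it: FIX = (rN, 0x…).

[0] flags=0011 → (cmp)
[1] flags=0011 LT?T → r3=0x6f
[2] flags=0011 CC?F → skip
[3] flags=0011 CC?F → skip
[4] flags=0010 → (cmp)
[5] flags=0010 LS?F → skip
[6] flags=0010 VC?T → r2=0x64

FIX = (r3, 0x6f)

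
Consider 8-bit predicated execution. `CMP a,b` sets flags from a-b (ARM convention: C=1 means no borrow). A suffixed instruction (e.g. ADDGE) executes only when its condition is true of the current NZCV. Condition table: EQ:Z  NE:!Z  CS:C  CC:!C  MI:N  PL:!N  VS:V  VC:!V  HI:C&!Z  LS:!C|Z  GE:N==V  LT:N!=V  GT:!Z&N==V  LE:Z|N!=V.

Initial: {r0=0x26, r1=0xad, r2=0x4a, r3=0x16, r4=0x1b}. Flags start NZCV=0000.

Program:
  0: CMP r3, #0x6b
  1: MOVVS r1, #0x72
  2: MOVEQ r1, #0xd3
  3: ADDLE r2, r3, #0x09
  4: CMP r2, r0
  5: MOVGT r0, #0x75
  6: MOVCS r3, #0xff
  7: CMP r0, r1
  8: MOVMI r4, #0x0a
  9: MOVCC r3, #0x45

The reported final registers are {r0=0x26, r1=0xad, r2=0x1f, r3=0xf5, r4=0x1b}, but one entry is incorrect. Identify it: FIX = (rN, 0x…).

FIX = (r3, 0x45)

[0] flags=1000 → (cmp)
[1] flags=1000 VS?F → skip
[2] flags=1000 EQ?F → skip
[3] flags=1000 LE?T → r2=0x1f
[4] flags=1000 → (cmp)
[5] flags=1000 GT?F → skip
[6] flags=1000 CS?F → skip
[7] flags=0000 → (cmp)
[8] flags=0000 MI?F → skip
[9] flags=0000 CC?T → r3=0x45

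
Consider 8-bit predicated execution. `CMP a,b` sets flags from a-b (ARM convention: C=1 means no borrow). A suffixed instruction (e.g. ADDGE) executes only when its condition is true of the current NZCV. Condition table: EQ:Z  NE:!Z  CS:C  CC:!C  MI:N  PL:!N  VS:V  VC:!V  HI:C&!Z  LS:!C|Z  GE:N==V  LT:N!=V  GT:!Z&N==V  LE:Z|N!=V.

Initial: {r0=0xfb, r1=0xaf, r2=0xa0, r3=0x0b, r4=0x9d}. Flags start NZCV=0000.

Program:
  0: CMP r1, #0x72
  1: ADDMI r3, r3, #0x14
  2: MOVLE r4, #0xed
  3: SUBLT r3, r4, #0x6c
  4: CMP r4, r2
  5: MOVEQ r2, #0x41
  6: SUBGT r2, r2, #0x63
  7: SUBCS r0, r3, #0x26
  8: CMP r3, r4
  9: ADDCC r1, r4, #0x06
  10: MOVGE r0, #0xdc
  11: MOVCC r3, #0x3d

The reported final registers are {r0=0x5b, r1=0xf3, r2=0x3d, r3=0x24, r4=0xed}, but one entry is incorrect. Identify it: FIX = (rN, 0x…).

0: ✓ CMP  NZCV=0011
1: · ADDMI
2: ✓ MOVLE  r4←0xed
3: ✓ SUBLT  r3←0x81
4: ✓ CMP  NZCV=0010
5: · MOVEQ
6: ✓ SUBGT  r2←0x3d
7: ✓ SUBCS  r0←0x5b
8: ✓ CMP  NZCV=1000
9: ✓ ADDCC  r1←0xf3
10: · MOVGE
11: ✓ MOVCC  r3←0x3d

FIX = (r3, 0x3d)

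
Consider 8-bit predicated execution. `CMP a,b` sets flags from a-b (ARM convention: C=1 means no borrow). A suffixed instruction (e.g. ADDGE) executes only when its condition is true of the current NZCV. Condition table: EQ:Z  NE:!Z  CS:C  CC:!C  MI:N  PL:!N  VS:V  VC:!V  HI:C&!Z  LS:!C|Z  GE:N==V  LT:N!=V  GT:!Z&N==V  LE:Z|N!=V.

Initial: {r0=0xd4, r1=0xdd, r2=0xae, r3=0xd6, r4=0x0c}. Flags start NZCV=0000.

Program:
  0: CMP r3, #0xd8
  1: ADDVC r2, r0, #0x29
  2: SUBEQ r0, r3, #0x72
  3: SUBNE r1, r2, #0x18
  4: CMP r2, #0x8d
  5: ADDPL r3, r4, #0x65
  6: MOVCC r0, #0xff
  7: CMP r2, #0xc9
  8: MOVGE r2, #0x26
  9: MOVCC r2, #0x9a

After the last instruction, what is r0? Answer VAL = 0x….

0: ✓ CMP  NZCV=1000
1: ✓ ADDVC  r2←0xfd
2: · SUBEQ
3: ✓ SUBNE  r1←0xe5
4: ✓ CMP  NZCV=0010
5: ✓ ADDPL  r3←0x71
6: · MOVCC
7: ✓ CMP  NZCV=0010
8: ✓ MOVGE  r2←0x26
9: · MOVCC

VAL = 0xd4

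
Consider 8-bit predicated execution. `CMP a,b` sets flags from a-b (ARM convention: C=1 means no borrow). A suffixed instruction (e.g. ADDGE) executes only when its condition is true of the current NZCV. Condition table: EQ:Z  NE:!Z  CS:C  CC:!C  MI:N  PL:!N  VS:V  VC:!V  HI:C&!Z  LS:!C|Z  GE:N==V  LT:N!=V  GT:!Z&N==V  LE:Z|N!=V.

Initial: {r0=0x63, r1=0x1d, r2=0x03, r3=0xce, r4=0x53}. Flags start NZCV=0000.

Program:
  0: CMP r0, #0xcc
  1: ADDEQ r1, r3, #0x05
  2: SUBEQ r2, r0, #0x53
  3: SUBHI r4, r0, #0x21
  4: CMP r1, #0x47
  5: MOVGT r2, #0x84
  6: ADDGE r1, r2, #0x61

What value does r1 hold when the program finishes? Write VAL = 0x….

VAL = 0x1d

0: ✓ CMP  NZCV=1001
1: · ADDEQ
2: · SUBEQ
3: · SUBHI
4: ✓ CMP  NZCV=1000
5: · MOVGT
6: · ADDGE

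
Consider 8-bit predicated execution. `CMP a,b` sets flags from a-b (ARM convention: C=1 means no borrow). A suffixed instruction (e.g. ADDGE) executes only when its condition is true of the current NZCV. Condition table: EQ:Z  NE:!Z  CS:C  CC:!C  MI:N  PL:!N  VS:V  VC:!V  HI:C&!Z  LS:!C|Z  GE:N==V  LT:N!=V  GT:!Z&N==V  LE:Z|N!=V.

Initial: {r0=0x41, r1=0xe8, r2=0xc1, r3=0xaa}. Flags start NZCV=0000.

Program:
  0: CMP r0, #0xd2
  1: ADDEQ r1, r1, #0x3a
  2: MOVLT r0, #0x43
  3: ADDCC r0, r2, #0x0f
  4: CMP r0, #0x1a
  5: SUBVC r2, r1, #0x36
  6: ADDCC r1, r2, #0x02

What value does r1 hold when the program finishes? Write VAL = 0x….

[0] flags=0000 → (cmp)
[1] flags=0000 EQ?F → skip
[2] flags=0000 LT?F → skip
[3] flags=0000 CC?T → r0=0xd0
[4] flags=1010 → (cmp)
[5] flags=1010 VC?T → r2=0xb2
[6] flags=1010 CC?F → skip

VAL = 0xe8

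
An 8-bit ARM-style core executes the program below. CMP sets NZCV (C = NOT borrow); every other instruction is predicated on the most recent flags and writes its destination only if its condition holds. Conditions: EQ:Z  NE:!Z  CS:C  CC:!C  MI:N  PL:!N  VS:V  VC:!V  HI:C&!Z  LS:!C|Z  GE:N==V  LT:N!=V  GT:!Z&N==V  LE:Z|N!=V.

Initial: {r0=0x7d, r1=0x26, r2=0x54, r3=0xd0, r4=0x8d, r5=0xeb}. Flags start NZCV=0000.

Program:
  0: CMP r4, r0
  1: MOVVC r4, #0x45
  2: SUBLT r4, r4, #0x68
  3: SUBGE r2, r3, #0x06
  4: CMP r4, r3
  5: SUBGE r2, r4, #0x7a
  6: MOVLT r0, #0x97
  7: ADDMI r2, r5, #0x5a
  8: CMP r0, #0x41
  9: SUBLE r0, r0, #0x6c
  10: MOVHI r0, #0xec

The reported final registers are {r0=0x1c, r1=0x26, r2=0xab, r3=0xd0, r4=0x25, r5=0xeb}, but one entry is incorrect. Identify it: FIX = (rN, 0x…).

FIX = (r0, 0xec)

0: ✓ CMP  NZCV=0011
1: · MOVVC
2: ✓ SUBLT  r4←0x25
3: · SUBGE
4: ✓ CMP  NZCV=0000
5: ✓ SUBGE  r2←0xab
6: · MOVLT
7: · ADDMI
8: ✓ CMP  NZCV=0010
9: · SUBLE
10: ✓ MOVHI  r0←0xec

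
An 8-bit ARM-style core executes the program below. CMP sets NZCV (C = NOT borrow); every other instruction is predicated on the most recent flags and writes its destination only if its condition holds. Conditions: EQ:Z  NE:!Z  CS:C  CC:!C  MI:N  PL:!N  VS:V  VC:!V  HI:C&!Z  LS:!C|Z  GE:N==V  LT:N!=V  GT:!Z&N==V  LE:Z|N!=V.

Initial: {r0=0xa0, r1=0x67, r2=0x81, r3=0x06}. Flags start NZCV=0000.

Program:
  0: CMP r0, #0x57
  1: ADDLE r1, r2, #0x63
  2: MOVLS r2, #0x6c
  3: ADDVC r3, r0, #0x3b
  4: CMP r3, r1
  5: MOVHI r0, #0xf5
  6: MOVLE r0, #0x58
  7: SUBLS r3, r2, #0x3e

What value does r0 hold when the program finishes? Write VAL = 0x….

VAL = 0xa0

[0] flags=0011 → (cmp)
[1] flags=0011 LE?T → r1=0xe4
[2] flags=0011 LS?F → skip
[3] flags=0011 VC?F → skip
[4] flags=0000 → (cmp)
[5] flags=0000 HI?F → skip
[6] flags=0000 LE?F → skip
[7] flags=0000 LS?T → r3=0x43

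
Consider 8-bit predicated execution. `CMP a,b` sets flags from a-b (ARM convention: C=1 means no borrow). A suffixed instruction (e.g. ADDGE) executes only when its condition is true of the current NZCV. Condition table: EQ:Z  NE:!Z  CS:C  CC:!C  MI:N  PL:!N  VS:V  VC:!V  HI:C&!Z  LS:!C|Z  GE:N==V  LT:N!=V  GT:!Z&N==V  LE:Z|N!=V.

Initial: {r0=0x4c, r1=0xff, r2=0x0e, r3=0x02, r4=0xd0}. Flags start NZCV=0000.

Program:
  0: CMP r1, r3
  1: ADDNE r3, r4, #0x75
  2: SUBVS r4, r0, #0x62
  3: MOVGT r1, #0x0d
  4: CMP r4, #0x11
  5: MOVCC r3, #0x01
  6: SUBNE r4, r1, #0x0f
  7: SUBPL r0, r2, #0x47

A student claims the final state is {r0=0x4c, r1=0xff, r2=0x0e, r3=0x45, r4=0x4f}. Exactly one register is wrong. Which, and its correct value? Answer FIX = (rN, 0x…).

[0] flags=1010 → (cmp)
[1] flags=1010 NE?T → r3=0x45
[2] flags=1010 VS?F → skip
[3] flags=1010 GT?F → skip
[4] flags=1010 → (cmp)
[5] flags=1010 CC?F → skip
[6] flags=1010 NE?T → r4=0xf0
[7] flags=1010 PL?F → skip

FIX = (r4, 0xf0)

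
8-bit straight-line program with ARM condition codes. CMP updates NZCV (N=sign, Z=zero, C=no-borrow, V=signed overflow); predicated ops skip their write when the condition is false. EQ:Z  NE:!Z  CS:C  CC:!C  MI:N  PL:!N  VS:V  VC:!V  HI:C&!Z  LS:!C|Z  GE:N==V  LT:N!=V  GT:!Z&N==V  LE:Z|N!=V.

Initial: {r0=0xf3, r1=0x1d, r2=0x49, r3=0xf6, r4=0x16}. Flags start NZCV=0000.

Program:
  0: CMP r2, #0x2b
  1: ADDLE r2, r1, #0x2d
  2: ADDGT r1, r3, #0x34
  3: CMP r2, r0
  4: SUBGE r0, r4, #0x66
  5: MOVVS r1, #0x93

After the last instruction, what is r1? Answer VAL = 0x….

[0] flags=0010 → (cmp)
[1] flags=0010 LE?F → skip
[2] flags=0010 GT?T → r1=0x2a
[3] flags=0000 → (cmp)
[4] flags=0000 GE?T → r0=0xb0
[5] flags=0000 VS?F → skip

VAL = 0x2a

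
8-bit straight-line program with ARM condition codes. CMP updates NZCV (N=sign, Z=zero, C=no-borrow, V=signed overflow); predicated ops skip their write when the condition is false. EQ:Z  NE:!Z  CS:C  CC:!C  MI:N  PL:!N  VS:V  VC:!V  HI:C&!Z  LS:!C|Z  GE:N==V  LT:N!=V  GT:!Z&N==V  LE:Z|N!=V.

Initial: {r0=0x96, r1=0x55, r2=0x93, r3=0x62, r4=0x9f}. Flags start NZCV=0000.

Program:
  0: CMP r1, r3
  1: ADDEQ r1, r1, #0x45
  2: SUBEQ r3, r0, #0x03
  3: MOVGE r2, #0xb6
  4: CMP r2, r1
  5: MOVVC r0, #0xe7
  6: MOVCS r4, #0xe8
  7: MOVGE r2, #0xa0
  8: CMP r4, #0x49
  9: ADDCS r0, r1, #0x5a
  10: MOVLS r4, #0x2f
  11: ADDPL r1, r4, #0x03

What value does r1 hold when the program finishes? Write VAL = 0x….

VAL = 0x55

0: ✓ CMP  NZCV=1000
1: · ADDEQ
2: · SUBEQ
3: · MOVGE
4: ✓ CMP  NZCV=0011
5: · MOVVC
6: ✓ MOVCS  r4←0xe8
7: · MOVGE
8: ✓ CMP  NZCV=1010
9: ✓ ADDCS  r0←0xaf
10: · MOVLS
11: · ADDPL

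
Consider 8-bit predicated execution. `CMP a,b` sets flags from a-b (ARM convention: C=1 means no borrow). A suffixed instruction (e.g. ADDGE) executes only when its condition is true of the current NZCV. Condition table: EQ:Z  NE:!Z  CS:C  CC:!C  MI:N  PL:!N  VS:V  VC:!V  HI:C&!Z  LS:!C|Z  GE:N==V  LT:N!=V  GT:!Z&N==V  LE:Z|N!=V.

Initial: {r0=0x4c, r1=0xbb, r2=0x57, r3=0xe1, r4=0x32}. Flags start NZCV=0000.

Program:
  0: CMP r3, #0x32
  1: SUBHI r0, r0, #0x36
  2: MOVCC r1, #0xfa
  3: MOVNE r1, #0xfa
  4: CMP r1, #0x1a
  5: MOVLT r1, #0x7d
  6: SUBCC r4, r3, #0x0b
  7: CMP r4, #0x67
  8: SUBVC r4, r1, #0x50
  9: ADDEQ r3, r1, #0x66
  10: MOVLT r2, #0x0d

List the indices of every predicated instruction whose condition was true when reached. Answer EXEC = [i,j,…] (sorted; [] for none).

[0] flags=1010 → (cmp)
[1] flags=1010 HI?T → r0=0x16
[2] flags=1010 CC?F → skip
[3] flags=1010 NE?T → r1=0xfa
[4] flags=1010 → (cmp)
[5] flags=1010 LT?T → r1=0x7d
[6] flags=1010 CC?F → skip
[7] flags=1000 → (cmp)
[8] flags=1000 VC?T → r4=0x2d
[9] flags=1000 EQ?F → skip
[10] flags=1000 LT?T → r2=0x0d

EXEC = [1,3,5,8,10]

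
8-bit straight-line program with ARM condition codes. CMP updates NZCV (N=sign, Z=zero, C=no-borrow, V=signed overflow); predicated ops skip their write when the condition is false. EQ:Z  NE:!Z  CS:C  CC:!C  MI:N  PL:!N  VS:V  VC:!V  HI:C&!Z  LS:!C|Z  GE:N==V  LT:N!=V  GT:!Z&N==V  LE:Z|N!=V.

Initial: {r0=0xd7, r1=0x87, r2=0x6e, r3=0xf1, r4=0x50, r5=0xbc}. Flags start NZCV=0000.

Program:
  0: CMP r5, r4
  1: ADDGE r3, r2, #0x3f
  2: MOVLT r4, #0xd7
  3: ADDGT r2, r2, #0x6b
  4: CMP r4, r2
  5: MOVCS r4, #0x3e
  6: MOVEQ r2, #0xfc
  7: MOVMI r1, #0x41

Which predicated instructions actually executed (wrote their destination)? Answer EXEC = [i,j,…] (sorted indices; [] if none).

EXEC = [2,5]

[0] flags=0011 → (cmp)
[1] flags=0011 GE?F → skip
[2] flags=0011 LT?T → r4=0xd7
[3] flags=0011 GT?F → skip
[4] flags=0011 → (cmp)
[5] flags=0011 CS?T → r4=0x3e
[6] flags=0011 EQ?F → skip
[7] flags=0011 MI?F → skip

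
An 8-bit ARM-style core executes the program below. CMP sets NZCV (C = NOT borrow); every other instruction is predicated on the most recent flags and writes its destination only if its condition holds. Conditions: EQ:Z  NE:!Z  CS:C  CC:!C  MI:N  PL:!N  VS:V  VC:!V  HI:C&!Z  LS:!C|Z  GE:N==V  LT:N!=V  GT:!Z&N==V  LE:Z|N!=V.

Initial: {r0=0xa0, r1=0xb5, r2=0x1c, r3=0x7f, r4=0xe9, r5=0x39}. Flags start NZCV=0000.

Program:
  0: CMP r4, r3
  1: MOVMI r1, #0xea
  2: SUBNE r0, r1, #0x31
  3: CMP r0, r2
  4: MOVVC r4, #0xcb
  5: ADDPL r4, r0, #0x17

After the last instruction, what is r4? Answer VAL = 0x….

VAL = 0x9b

[0] flags=0011 → (cmp)
[1] flags=0011 MI?F → skip
[2] flags=0011 NE?T → r0=0x84
[3] flags=0011 → (cmp)
[4] flags=0011 VC?F → skip
[5] flags=0011 PL?T → r4=0x9b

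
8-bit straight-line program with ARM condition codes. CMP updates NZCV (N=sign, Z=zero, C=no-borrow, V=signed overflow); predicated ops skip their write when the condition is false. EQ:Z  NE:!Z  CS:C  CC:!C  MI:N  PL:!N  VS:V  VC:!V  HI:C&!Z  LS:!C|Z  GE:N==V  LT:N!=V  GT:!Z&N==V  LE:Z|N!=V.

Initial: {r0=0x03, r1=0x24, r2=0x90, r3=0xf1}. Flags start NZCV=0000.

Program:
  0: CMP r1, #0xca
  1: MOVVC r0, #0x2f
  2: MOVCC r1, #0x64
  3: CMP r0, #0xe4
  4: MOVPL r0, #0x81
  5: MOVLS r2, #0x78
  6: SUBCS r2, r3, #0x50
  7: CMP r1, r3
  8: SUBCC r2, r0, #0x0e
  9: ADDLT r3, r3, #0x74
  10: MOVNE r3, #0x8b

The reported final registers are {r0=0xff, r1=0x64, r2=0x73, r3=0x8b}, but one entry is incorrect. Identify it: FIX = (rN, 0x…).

[0] flags=0000 → (cmp)
[1] flags=0000 VC?T → r0=0x2f
[2] flags=0000 CC?T → r1=0x64
[3] flags=0000 → (cmp)
[4] flags=0000 PL?T → r0=0x81
[5] flags=0000 LS?T → r2=0x78
[6] flags=0000 CS?F → skip
[7] flags=0000 → (cmp)
[8] flags=0000 CC?T → r2=0x73
[9] flags=0000 LT?F → skip
[10] flags=0000 NE?T → r3=0x8b

FIX = (r0, 0x81)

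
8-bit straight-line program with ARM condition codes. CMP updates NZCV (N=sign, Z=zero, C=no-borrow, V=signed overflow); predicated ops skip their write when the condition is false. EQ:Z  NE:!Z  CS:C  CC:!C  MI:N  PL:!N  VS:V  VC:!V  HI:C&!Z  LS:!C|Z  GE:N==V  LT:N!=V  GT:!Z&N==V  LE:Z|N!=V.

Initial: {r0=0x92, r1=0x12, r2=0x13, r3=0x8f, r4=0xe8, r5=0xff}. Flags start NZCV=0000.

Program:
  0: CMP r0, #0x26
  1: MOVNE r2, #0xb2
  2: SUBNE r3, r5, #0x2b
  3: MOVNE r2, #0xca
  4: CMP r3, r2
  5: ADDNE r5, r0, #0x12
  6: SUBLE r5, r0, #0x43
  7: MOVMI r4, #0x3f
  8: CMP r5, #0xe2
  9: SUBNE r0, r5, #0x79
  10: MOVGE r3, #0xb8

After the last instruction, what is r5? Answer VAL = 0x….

[0] flags=0011 → (cmp)
[1] flags=0011 NE?T → r2=0xb2
[2] flags=0011 NE?T → r3=0xd4
[3] flags=0011 NE?T → r2=0xca
[4] flags=0010 → (cmp)
[5] flags=0010 NE?T → r5=0xa4
[6] flags=0010 LE?F → skip
[7] flags=0010 MI?F → skip
[8] flags=1000 → (cmp)
[9] flags=1000 NE?T → r0=0x2b
[10] flags=1000 GE?F → skip

VAL = 0xa4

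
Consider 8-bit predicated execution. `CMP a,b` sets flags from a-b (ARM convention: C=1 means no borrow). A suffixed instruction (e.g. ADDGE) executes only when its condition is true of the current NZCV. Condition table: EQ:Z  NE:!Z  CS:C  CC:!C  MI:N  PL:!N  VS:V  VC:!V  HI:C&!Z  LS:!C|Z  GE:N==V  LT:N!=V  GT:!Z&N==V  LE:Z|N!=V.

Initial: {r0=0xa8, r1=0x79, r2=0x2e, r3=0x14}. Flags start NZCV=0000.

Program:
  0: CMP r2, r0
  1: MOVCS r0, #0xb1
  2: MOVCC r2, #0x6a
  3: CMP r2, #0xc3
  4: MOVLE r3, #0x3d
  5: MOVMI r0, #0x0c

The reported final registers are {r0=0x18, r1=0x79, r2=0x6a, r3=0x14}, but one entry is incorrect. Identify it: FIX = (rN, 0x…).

FIX = (r0, 0x0c)

[0] flags=1001 → (cmp)
[1] flags=1001 CS?F → skip
[2] flags=1001 CC?T → r2=0x6a
[3] flags=1001 → (cmp)
[4] flags=1001 LE?F → skip
[5] flags=1001 MI?T → r0=0x0c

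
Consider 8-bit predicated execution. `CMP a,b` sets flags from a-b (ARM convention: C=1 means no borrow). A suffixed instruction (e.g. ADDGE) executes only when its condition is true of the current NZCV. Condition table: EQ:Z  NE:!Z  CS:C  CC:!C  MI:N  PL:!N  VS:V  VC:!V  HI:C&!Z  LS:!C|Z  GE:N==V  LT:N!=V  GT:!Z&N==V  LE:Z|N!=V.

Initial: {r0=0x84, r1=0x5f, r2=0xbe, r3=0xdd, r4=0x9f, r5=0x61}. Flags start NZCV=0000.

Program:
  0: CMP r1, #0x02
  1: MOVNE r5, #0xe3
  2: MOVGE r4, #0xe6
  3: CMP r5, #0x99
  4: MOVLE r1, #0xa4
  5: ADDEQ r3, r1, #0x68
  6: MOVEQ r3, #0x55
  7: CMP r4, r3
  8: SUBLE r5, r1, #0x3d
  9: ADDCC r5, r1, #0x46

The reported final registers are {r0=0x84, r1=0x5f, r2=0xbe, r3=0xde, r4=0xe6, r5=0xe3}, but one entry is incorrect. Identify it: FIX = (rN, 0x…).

FIX = (r3, 0xdd)

0: ✓ CMP  NZCV=0010
1: ✓ MOVNE  r5←0xe3
2: ✓ MOVGE  r4←0xe6
3: ✓ CMP  NZCV=0010
4: · MOVLE
5: · ADDEQ
6: · MOVEQ
7: ✓ CMP  NZCV=0010
8: · SUBLE
9: · ADDCC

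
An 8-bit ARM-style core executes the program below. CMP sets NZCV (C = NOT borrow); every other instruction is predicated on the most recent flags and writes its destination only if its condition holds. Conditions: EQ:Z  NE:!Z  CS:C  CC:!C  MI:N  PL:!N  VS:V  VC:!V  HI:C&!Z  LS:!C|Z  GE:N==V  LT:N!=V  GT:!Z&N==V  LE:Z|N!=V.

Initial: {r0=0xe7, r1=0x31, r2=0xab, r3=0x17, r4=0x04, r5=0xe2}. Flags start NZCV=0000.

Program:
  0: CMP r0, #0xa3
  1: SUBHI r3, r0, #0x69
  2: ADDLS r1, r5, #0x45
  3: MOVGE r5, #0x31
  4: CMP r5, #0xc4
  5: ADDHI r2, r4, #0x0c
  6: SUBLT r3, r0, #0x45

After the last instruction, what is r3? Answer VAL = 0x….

0: ✓ CMP  NZCV=0010
1: ✓ SUBHI  r3←0x7e
2: · ADDLS
3: ✓ MOVGE  r5←0x31
4: ✓ CMP  NZCV=0000
5: · ADDHI
6: · SUBLT

VAL = 0x7e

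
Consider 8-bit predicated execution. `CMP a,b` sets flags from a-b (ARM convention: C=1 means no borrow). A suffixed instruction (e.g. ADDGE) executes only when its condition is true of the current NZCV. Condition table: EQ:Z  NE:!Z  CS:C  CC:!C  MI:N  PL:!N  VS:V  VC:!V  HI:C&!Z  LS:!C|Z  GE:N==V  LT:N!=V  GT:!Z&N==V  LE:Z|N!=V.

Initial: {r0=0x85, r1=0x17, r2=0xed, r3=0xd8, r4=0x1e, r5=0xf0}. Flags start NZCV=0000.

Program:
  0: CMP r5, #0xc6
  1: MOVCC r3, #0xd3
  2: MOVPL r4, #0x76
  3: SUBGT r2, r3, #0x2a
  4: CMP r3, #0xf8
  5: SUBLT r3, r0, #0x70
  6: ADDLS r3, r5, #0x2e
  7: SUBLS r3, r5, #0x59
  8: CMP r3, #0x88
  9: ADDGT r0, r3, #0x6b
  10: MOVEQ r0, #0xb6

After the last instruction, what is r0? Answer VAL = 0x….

VAL = 0x02

[0] flags=0010 → (cmp)
[1] flags=0010 CC?F → skip
[2] flags=0010 PL?T → r4=0x76
[3] flags=0010 GT?T → r2=0xae
[4] flags=1000 → (cmp)
[5] flags=1000 LT?T → r3=0x15
[6] flags=1000 LS?T → r3=0x1e
[7] flags=1000 LS?T → r3=0x97
[8] flags=0010 → (cmp)
[9] flags=0010 GT?T → r0=0x02
[10] flags=0010 EQ?F → skip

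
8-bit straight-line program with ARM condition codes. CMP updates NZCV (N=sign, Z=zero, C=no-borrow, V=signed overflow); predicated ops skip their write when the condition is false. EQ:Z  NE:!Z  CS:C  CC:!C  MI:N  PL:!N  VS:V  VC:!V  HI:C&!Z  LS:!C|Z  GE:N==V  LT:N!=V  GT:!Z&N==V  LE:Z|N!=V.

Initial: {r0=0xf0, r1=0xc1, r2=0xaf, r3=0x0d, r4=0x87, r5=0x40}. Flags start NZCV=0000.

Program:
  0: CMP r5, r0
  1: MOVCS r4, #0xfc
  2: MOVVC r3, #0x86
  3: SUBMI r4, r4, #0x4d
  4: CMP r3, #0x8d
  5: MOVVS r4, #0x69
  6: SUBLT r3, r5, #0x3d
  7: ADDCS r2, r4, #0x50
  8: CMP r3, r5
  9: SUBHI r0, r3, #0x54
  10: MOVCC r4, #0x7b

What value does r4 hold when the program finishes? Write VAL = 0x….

VAL = 0x7b

[0] flags=0000 → (cmp)
[1] flags=0000 CS?F → skip
[2] flags=0000 VC?T → r3=0x86
[3] flags=0000 MI?F → skip
[4] flags=1000 → (cmp)
[5] flags=1000 VS?F → skip
[6] flags=1000 LT?T → r3=0x03
[7] flags=1000 CS?F → skip
[8] flags=1000 → (cmp)
[9] flags=1000 HI?F → skip
[10] flags=1000 CC?T → r4=0x7b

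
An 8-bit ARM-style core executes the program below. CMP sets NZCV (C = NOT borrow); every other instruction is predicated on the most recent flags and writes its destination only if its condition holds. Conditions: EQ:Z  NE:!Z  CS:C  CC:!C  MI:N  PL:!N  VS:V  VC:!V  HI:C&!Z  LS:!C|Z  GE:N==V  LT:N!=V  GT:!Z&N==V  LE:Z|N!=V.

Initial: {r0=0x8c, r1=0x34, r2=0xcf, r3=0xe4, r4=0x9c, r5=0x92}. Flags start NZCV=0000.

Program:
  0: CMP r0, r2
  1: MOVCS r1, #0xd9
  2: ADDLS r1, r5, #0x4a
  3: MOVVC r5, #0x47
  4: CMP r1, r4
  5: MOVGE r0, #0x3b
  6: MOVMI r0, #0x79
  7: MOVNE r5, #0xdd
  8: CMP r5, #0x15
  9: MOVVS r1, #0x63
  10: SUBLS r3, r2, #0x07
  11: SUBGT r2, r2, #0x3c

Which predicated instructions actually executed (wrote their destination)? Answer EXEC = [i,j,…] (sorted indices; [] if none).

0: ✓ CMP  NZCV=1000
1: · MOVCS
2: ✓ ADDLS  r1←0xdc
3: ✓ MOVVC  r5←0x47
4: ✓ CMP  NZCV=0010
5: ✓ MOVGE  r0←0x3b
6: · MOVMI
7: ✓ MOVNE  r5←0xdd
8: ✓ CMP  NZCV=1010
9: · MOVVS
10: · SUBLS
11: · SUBGT

EXEC = [2,3,5,7]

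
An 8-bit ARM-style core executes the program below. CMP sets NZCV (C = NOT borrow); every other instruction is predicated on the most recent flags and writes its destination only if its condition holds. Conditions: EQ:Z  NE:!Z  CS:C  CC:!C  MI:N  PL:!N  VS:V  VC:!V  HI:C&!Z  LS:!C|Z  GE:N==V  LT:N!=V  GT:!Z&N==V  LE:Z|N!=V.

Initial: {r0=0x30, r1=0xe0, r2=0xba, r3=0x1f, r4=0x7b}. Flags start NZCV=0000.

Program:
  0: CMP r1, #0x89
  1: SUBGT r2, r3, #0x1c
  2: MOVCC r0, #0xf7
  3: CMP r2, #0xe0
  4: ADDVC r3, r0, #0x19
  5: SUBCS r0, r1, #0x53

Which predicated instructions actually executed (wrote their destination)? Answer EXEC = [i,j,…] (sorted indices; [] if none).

EXEC = [1,4]

[0] flags=0010 → (cmp)
[1] flags=0010 GT?T → r2=0x03
[2] flags=0010 CC?F → skip
[3] flags=0000 → (cmp)
[4] flags=0000 VC?T → r3=0x49
[5] flags=0000 CS?F → skip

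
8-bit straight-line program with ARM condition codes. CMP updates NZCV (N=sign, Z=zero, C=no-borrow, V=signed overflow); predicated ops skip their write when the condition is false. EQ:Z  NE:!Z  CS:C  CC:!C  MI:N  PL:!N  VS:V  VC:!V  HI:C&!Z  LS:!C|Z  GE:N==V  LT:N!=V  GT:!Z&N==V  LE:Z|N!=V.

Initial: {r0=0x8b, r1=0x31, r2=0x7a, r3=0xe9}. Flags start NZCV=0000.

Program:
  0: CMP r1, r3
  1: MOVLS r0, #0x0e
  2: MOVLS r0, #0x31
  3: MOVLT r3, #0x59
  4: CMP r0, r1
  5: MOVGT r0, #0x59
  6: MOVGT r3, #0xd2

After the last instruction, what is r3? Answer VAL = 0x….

VAL = 0xe9

0: ✓ CMP  NZCV=0000
1: ✓ MOVLS  r0←0x0e
2: ✓ MOVLS  r0←0x31
3: · MOVLT
4: ✓ CMP  NZCV=0110
5: · MOVGT
6: · MOVGT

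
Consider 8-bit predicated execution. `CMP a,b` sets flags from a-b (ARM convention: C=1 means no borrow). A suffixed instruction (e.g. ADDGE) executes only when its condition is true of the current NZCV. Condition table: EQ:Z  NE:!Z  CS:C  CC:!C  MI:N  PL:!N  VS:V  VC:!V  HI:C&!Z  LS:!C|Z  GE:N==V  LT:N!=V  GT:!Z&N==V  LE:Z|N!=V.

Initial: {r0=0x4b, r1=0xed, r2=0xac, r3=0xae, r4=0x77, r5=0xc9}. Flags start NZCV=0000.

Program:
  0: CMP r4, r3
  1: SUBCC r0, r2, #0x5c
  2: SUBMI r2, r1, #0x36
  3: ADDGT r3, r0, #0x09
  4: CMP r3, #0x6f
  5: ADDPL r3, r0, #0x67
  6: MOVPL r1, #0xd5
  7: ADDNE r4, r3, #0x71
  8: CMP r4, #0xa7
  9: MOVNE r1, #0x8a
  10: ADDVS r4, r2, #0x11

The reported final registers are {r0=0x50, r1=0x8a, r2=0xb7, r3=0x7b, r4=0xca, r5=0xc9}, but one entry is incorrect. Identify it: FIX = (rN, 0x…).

0: ✓ CMP  NZCV=1001
1: ✓ SUBCC  r0←0x50
2: ✓ SUBMI  r2←0xb7
3: ✓ ADDGT  r3←0x59
4: ✓ CMP  NZCV=1000
5: · ADDPL
6: · MOVPL
7: ✓ ADDNE  r4←0xca
8: ✓ CMP  NZCV=0010
9: ✓ MOVNE  r1←0x8a
10: · ADDVS

FIX = (r3, 0x59)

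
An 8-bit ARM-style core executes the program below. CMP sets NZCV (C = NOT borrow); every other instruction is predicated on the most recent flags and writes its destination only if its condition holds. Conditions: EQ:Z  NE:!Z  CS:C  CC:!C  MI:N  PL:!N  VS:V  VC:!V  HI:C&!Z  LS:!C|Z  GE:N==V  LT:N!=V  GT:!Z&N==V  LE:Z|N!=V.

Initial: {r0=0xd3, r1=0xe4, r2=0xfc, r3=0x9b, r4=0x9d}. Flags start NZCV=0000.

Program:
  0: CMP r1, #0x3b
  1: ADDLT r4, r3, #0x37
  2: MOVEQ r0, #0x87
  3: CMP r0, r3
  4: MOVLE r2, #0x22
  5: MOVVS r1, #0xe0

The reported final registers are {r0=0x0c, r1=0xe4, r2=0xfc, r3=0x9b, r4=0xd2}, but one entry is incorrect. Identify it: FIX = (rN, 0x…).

[0] flags=1010 → (cmp)
[1] flags=1010 LT?T → r4=0xd2
[2] flags=1010 EQ?F → skip
[3] flags=0010 → (cmp)
[4] flags=0010 LE?F → skip
[5] flags=0010 VS?F → skip

FIX = (r0, 0xd3)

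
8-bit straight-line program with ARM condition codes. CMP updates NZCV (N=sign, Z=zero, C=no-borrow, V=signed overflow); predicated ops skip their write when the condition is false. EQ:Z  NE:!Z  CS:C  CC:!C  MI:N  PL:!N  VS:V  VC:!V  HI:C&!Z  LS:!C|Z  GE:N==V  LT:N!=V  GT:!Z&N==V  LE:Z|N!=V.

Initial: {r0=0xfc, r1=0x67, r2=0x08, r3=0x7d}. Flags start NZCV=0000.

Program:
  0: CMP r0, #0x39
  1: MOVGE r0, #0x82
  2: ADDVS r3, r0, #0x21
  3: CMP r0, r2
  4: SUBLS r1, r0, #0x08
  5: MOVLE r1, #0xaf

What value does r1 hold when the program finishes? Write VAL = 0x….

VAL = 0xaf

0: ✓ CMP  NZCV=1010
1: · MOVGE
2: · ADDVS
3: ✓ CMP  NZCV=1010
4: · SUBLS
5: ✓ MOVLE  r1←0xaf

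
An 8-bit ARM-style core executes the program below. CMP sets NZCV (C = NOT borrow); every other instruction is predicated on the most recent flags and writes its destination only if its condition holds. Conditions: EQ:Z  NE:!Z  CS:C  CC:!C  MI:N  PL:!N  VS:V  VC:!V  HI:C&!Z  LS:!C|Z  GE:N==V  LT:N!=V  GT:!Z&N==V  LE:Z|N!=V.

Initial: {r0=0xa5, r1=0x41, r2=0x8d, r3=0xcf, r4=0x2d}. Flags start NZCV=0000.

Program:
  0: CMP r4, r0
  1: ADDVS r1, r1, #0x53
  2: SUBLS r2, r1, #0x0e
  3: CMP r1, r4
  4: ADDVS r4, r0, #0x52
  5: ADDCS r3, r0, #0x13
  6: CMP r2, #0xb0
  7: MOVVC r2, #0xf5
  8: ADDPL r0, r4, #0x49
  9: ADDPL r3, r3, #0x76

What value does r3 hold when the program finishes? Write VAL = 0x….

0: ✓ CMP  NZCV=1001
1: ✓ ADDVS  r1←0x94
2: ✓ SUBLS  r2←0x86
3: ✓ CMP  NZCV=0011
4: ✓ ADDVS  r4←0xf7
5: ✓ ADDCS  r3←0xb8
6: ✓ CMP  NZCV=1000
7: ✓ MOVVC  r2←0xf5
8: · ADDPL
9: · ADDPL

VAL = 0xb8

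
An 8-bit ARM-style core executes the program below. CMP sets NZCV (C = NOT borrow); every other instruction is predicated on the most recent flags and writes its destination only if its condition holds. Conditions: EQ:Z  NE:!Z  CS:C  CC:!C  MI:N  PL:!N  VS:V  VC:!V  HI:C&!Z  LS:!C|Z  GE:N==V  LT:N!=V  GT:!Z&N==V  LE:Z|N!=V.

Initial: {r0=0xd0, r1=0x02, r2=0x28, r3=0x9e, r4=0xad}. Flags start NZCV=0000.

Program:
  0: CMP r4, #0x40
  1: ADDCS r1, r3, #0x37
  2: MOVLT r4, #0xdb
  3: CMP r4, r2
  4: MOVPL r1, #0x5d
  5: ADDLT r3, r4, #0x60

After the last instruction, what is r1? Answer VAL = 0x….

VAL = 0xd5

0: ✓ CMP  NZCV=0011
1: ✓ ADDCS  r1←0xd5
2: ✓ MOVLT  r4←0xdb
3: ✓ CMP  NZCV=1010
4: · MOVPL
5: ✓ ADDLT  r3←0x3b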